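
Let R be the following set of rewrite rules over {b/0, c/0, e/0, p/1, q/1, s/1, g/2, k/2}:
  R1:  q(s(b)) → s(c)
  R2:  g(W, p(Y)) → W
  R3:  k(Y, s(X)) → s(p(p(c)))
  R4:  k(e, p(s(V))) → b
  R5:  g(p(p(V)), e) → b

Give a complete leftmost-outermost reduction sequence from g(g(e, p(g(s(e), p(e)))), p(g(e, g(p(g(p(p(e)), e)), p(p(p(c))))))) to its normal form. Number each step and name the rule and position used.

e

1. g(g(e, p(g(s(e), p(e)))), p(g(e, g(p(g(p(p(e)), e)), p(p(p(c)))))))  →  g(e, p(g(s(e), p(e))))   [R2 at ε]
2. g(e, p(g(s(e), p(e))))  →  e   [R2 at ε]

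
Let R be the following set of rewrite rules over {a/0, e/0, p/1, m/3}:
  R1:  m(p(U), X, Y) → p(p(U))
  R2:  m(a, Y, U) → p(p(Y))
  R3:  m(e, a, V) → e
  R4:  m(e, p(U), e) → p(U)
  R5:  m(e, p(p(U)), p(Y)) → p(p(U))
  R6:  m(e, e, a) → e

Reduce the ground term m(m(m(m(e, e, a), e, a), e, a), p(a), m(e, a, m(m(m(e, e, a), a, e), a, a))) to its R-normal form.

1. m(m(m(m(e, e, a), e, a), e, a), p(a), m(e, a, m(m(m(e, e, a), a, e), a, a)))  →  m(m(m(e, e, a), e, a), p(a), m(e, a, m(m(m(e, e, a), a, e), a, a)))   [R6 at 1.1.1]
2. m(m(m(e, e, a), e, a), p(a), m(e, a, m(m(m(e, e, a), a, e), a, a)))  →  m(m(e, e, a), p(a), m(e, a, m(m(m(e, e, a), a, e), a, a)))   [R6 at 1.1]
3. m(m(e, e, a), p(a), m(e, a, m(m(m(e, e, a), a, e), a, a)))  →  m(e, p(a), m(e, a, m(m(m(e, e, a), a, e), a, a)))   [R6 at 1]
4. m(e, p(a), m(e, a, m(m(m(e, e, a), a, e), a, a)))  →  m(e, p(a), e)   [R3 at 3]
5. m(e, p(a), e)  →  p(a)   [R4 at ε]

p(a)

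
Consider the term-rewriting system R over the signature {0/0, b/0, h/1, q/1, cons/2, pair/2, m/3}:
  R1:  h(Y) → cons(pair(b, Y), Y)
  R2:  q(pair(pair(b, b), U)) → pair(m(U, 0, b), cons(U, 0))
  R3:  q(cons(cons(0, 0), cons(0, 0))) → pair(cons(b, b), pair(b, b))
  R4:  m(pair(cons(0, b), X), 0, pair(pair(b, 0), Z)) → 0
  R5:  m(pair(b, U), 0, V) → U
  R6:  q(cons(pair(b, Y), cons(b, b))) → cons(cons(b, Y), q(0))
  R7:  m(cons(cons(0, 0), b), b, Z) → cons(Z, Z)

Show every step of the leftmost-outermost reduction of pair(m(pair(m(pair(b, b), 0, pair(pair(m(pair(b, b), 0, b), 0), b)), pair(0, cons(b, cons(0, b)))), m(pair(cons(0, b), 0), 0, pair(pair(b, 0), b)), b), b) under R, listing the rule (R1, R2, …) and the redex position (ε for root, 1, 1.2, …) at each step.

pair(pair(0, cons(b, cons(0, b))), b)

1. pair(m(pair(m(pair(b, b), 0, pair(pair(m(pair(b, b), 0, b), 0), b)), pair(0, cons(b, cons(0, b)))), m(pair(cons(0, b), 0), 0, pair(pair(b, 0), b)), b), b)  →  pair(m(pair(b, pair(0, cons(b, cons(0, b)))), m(pair(cons(0, b), 0), 0, pair(pair(b, 0), b)), b), b)   [R5 at 1.1.1]
2. pair(m(pair(b, pair(0, cons(b, cons(0, b)))), m(pair(cons(0, b), 0), 0, pair(pair(b, 0), b)), b), b)  →  pair(m(pair(b, pair(0, cons(b, cons(0, b)))), 0, b), b)   [R4 at 1.2]
3. pair(m(pair(b, pair(0, cons(b, cons(0, b)))), 0, b), b)  →  pair(pair(0, cons(b, cons(0, b))), b)   [R5 at 1]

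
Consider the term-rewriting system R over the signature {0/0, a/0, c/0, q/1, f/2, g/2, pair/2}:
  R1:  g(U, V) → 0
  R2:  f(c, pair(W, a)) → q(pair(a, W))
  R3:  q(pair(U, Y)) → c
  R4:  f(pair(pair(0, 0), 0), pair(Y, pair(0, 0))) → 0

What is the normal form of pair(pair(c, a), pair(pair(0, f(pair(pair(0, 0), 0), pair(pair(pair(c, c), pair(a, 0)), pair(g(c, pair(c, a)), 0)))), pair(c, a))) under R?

1. pair(pair(c, a), pair(pair(0, f(pair(pair(0, 0), 0), pair(pair(pair(c, c), pair(a, 0)), pair(g(c, pair(c, a)), 0)))), pair(c, a)))  →  pair(pair(c, a), pair(pair(0, f(pair(pair(0, 0), 0), pair(pair(pair(c, c), pair(a, 0)), pair(0, 0)))), pair(c, a)))   [R1 at 2.1.2.2.2.1]
2. pair(pair(c, a), pair(pair(0, f(pair(pair(0, 0), 0), pair(pair(pair(c, c), pair(a, 0)), pair(0, 0)))), pair(c, a)))  →  pair(pair(c, a), pair(pair(0, 0), pair(c, a)))   [R4 at 2.1.2]

pair(pair(c, a), pair(pair(0, 0), pair(c, a)))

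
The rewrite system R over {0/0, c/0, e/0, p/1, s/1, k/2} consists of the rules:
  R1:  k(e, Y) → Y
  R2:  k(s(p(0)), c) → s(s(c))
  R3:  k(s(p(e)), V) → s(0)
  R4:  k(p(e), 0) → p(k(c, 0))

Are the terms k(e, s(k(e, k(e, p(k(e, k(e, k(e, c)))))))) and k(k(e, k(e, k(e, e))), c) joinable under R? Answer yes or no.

no — NF(t₁) = s(p(c)), NF(t₂) = c

Reduce t₁ = k(e, s(k(e, k(e, p(k(e, k(e, k(e, c)))))))):
1. k(e, s(k(e, k(e, p(k(e, k(e, k(e, c))))))))  →  s(k(e, k(e, p(k(e, k(e, k(e, c)))))))   [R1 at ε]
2. s(k(e, k(e, p(k(e, k(e, k(e, c)))))))  →  s(k(e, p(k(e, k(e, k(e, c))))))   [R1 at 1]
3. s(k(e, p(k(e, k(e, k(e, c))))))  →  s(p(k(e, k(e, k(e, c)))))   [R1 at 1]
4. s(p(k(e, k(e, k(e, c)))))  →  s(p(k(e, k(e, c))))   [R1 at 1.1]
5. s(p(k(e, k(e, c))))  →  s(p(k(e, c)))   [R1 at 1.1]
6. s(p(k(e, c)))  →  s(p(c))   [R1 at 1.1]

Reduce t₂ = k(k(e, k(e, k(e, e))), c):
1. k(k(e, k(e, k(e, e))), c)  →  k(k(e, k(e, e)), c)   [R1 at 1]
2. k(k(e, k(e, e)), c)  →  k(k(e, e), c)   [R1 at 1]
3. k(k(e, e), c)  →  k(e, c)   [R1 at 1]
4. k(e, c)  →  c   [R1 at ε]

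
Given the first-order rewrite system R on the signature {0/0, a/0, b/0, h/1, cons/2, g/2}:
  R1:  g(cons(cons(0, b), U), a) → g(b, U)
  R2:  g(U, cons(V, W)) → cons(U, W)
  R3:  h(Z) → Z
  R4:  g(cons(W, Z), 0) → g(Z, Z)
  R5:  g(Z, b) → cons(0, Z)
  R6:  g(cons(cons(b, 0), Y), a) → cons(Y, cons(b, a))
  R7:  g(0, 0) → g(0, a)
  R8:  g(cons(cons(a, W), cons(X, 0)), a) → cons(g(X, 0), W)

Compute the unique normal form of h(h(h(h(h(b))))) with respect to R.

b

1. h(h(h(h(h(b)))))  →  h(h(h(h(b))))   [R3 at ε]
2. h(h(h(h(b))))  →  h(h(h(b)))   [R3 at ε]
3. h(h(h(b)))  →  h(h(b))   [R3 at ε]
4. h(h(b))  →  h(b)   [R3 at ε]
5. h(b)  →  b   [R3 at ε]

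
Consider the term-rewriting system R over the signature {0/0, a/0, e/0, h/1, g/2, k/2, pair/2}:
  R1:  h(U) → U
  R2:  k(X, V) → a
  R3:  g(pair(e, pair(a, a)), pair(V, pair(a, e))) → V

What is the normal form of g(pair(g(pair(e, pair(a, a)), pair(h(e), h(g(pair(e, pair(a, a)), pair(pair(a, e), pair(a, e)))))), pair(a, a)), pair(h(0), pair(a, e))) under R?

1. g(pair(g(pair(e, pair(a, a)), pair(h(e), h(g(pair(e, pair(a, a)), pair(pair(a, e), pair(a, e)))))), pair(a, a)), pair(h(0), pair(a, e)))  →  g(pair(g(pair(e, pair(a, a)), pair(e, h(g(pair(e, pair(a, a)), pair(pair(a, e), pair(a, e)))))), pair(a, a)), pair(h(0), pair(a, e)))   [R1 at 1.1.2.1]
2. g(pair(g(pair(e, pair(a, a)), pair(e, h(g(pair(e, pair(a, a)), pair(pair(a, e), pair(a, e)))))), pair(a, a)), pair(h(0), pair(a, e)))  →  g(pair(g(pair(e, pair(a, a)), pair(e, g(pair(e, pair(a, a)), pair(pair(a, e), pair(a, e))))), pair(a, a)), pair(h(0), pair(a, e)))   [R1 at 1.1.2.2]
3. g(pair(g(pair(e, pair(a, a)), pair(e, g(pair(e, pair(a, a)), pair(pair(a, e), pair(a, e))))), pair(a, a)), pair(h(0), pair(a, e)))  →  g(pair(g(pair(e, pair(a, a)), pair(e, pair(a, e))), pair(a, a)), pair(h(0), pair(a, e)))   [R3 at 1.1.2.2]
4. g(pair(g(pair(e, pair(a, a)), pair(e, pair(a, e))), pair(a, a)), pair(h(0), pair(a, e)))  →  g(pair(e, pair(a, a)), pair(h(0), pair(a, e)))   [R3 at 1.1]
5. g(pair(e, pair(a, a)), pair(h(0), pair(a, e)))  →  h(0)   [R3 at ε]
6. h(0)  →  0   [R1 at ε]

0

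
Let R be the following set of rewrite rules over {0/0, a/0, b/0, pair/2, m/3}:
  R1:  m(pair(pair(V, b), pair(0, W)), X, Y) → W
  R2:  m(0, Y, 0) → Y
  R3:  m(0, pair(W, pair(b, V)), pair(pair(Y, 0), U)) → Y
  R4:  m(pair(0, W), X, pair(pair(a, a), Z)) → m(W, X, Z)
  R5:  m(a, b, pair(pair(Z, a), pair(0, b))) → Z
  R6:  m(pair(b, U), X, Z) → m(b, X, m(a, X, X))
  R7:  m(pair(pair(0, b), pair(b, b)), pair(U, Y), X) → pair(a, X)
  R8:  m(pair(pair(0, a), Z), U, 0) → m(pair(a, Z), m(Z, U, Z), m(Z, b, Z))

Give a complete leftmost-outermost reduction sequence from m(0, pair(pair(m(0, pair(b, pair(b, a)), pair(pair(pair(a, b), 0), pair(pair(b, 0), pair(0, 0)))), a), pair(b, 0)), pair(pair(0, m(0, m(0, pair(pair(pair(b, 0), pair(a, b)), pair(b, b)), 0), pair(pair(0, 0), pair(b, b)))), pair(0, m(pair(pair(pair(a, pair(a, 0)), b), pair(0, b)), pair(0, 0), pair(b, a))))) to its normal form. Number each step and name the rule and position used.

0

1. m(0, pair(pair(m(0, pair(b, pair(b, a)), pair(pair(pair(a, b), 0), pair(pair(b, 0), pair(0, 0)))), a), pair(b, 0)), pair(pair(0, m(0, m(0, pair(pair(pair(b, 0), pair(a, b)), pair(b, b)), 0), pair(pair(0, 0), pair(b, b)))), pair(0, m(pair(pair(pair(a, pair(a, 0)), b), pair(0, b)), pair(0, 0), pair(b, a)))))  →  m(0, pair(pair(pair(a, b), a), pair(b, 0)), pair(pair(0, m(0, m(0, pair(pair(pair(b, 0), pair(a, b)), pair(b, b)), 0), pair(pair(0, 0), pair(b, b)))), pair(0, m(pair(pair(pair(a, pair(a, 0)), b), pair(0, b)), pair(0, 0), pair(b, a)))))   [R3 at 2.1.1]
2. m(0, pair(pair(pair(a, b), a), pair(b, 0)), pair(pair(0, m(0, m(0, pair(pair(pair(b, 0), pair(a, b)), pair(b, b)), 0), pair(pair(0, 0), pair(b, b)))), pair(0, m(pair(pair(pair(a, pair(a, 0)), b), pair(0, b)), pair(0, 0), pair(b, a)))))  →  m(0, pair(pair(pair(a, b), a), pair(b, 0)), pair(pair(0, m(0, pair(pair(pair(b, 0), pair(a, b)), pair(b, b)), pair(pair(0, 0), pair(b, b)))), pair(0, m(pair(pair(pair(a, pair(a, 0)), b), pair(0, b)), pair(0, 0), pair(b, a)))))   [R2 at 3.1.2.2]
3. m(0, pair(pair(pair(a, b), a), pair(b, 0)), pair(pair(0, m(0, pair(pair(pair(b, 0), pair(a, b)), pair(b, b)), pair(pair(0, 0), pair(b, b)))), pair(0, m(pair(pair(pair(a, pair(a, 0)), b), pair(0, b)), pair(0, 0), pair(b, a)))))  →  m(0, pair(pair(pair(a, b), a), pair(b, 0)), pair(pair(0, 0), pair(0, m(pair(pair(pair(a, pair(a, 0)), b), pair(0, b)), pair(0, 0), pair(b, a)))))   [R3 at 3.1.2]
4. m(0, pair(pair(pair(a, b), a), pair(b, 0)), pair(pair(0, 0), pair(0, m(pair(pair(pair(a, pair(a, 0)), b), pair(0, b)), pair(0, 0), pair(b, a)))))  →  0   [R3 at ε]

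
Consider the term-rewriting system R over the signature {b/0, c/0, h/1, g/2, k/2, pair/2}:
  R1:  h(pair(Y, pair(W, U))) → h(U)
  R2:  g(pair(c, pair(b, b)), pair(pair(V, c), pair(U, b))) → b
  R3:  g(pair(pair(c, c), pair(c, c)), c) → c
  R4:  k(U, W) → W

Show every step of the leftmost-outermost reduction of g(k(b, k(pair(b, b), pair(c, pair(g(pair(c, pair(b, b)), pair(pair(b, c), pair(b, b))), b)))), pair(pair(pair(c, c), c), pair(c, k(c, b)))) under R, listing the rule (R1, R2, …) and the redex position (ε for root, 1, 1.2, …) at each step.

b

1. g(k(b, k(pair(b, b), pair(c, pair(g(pair(c, pair(b, b)), pair(pair(b, c), pair(b, b))), b)))), pair(pair(pair(c, c), c), pair(c, k(c, b))))  →  g(k(pair(b, b), pair(c, pair(g(pair(c, pair(b, b)), pair(pair(b, c), pair(b, b))), b))), pair(pair(pair(c, c), c), pair(c, k(c, b))))   [R4 at 1]
2. g(k(pair(b, b), pair(c, pair(g(pair(c, pair(b, b)), pair(pair(b, c), pair(b, b))), b))), pair(pair(pair(c, c), c), pair(c, k(c, b))))  →  g(pair(c, pair(g(pair(c, pair(b, b)), pair(pair(b, c), pair(b, b))), b)), pair(pair(pair(c, c), c), pair(c, k(c, b))))   [R4 at 1]
3. g(pair(c, pair(g(pair(c, pair(b, b)), pair(pair(b, c), pair(b, b))), b)), pair(pair(pair(c, c), c), pair(c, k(c, b))))  →  g(pair(c, pair(b, b)), pair(pair(pair(c, c), c), pair(c, k(c, b))))   [R2 at 1.2.1]
4. g(pair(c, pair(b, b)), pair(pair(pair(c, c), c), pair(c, k(c, b))))  →  g(pair(c, pair(b, b)), pair(pair(pair(c, c), c), pair(c, b)))   [R4 at 2.2.2]
5. g(pair(c, pair(b, b)), pair(pair(pair(c, c), c), pair(c, b)))  →  b   [R2 at ε]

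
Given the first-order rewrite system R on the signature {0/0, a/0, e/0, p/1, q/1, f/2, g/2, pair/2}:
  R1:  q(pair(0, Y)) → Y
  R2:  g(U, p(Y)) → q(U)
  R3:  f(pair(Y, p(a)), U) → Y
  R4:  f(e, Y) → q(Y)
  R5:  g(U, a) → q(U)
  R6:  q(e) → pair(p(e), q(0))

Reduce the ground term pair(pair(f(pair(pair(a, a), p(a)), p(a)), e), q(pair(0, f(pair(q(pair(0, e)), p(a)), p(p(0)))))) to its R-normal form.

1. pair(pair(f(pair(pair(a, a), p(a)), p(a)), e), q(pair(0, f(pair(q(pair(0, e)), p(a)), p(p(0))))))  →  pair(pair(pair(a, a), e), q(pair(0, f(pair(q(pair(0, e)), p(a)), p(p(0))))))   [R3 at 1.1]
2. pair(pair(pair(a, a), e), q(pair(0, f(pair(q(pair(0, e)), p(a)), p(p(0))))))  →  pair(pair(pair(a, a), e), f(pair(q(pair(0, e)), p(a)), p(p(0))))   [R1 at 2]
3. pair(pair(pair(a, a), e), f(pair(q(pair(0, e)), p(a)), p(p(0))))  →  pair(pair(pair(a, a), e), q(pair(0, e)))   [R3 at 2]
4. pair(pair(pair(a, a), e), q(pair(0, e)))  →  pair(pair(pair(a, a), e), e)   [R1 at 2]

pair(pair(pair(a, a), e), e)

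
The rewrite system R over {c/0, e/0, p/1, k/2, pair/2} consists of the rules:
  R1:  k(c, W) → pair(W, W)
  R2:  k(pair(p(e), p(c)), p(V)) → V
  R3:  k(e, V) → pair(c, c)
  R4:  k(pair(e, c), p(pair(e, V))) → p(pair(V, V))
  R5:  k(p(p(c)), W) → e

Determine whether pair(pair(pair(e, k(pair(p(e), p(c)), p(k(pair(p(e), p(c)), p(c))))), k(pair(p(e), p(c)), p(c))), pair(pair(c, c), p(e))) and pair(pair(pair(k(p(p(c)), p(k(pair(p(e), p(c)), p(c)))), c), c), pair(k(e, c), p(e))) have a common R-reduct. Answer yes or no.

Reduce t₁ = pair(pair(pair(e, k(pair(p(e), p(c)), p(k(pair(p(e), p(c)), p(c))))), k(pair(p(e), p(c)), p(c))), pair(pair(c, c), p(e))):
1. pair(pair(pair(e, k(pair(p(e), p(c)), p(k(pair(p(e), p(c)), p(c))))), k(pair(p(e), p(c)), p(c))), pair(pair(c, c), p(e)))  →  pair(pair(pair(e, k(pair(p(e), p(c)), p(c))), k(pair(p(e), p(c)), p(c))), pair(pair(c, c), p(e)))   [R2 at 1.1.2]
2. pair(pair(pair(e, k(pair(p(e), p(c)), p(c))), k(pair(p(e), p(c)), p(c))), pair(pair(c, c), p(e)))  →  pair(pair(pair(e, c), k(pair(p(e), p(c)), p(c))), pair(pair(c, c), p(e)))   [R2 at 1.1.2]
3. pair(pair(pair(e, c), k(pair(p(e), p(c)), p(c))), pair(pair(c, c), p(e)))  →  pair(pair(pair(e, c), c), pair(pair(c, c), p(e)))   [R2 at 1.2]

Reduce t₂ = pair(pair(pair(k(p(p(c)), p(k(pair(p(e), p(c)), p(c)))), c), c), pair(k(e, c), p(e))):
1. pair(pair(pair(k(p(p(c)), p(k(pair(p(e), p(c)), p(c)))), c), c), pair(k(e, c), p(e)))  →  pair(pair(pair(e, c), c), pair(k(e, c), p(e)))   [R5 at 1.1.1]
2. pair(pair(pair(e, c), c), pair(k(e, c), p(e)))  →  pair(pair(pair(e, c), c), pair(pair(c, c), p(e)))   [R3 at 2.1]

yes — NF(t₁) = pair(pair(pair(e, c), c), pair(pair(c, c), p(e))), NF(t₂) = pair(pair(pair(e, c), c), pair(pair(c, c), p(e)))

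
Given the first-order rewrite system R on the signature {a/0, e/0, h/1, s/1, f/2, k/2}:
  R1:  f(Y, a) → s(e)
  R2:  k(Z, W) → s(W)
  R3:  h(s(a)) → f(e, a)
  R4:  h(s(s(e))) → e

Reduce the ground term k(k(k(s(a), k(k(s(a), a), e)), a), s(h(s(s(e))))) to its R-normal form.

1. k(k(k(s(a), k(k(s(a), a), e)), a), s(h(s(s(e)))))  →  s(s(h(s(s(e)))))   [R2 at ε]
2. s(s(h(s(s(e)))))  →  s(s(e))   [R4 at 1.1]

s(s(e))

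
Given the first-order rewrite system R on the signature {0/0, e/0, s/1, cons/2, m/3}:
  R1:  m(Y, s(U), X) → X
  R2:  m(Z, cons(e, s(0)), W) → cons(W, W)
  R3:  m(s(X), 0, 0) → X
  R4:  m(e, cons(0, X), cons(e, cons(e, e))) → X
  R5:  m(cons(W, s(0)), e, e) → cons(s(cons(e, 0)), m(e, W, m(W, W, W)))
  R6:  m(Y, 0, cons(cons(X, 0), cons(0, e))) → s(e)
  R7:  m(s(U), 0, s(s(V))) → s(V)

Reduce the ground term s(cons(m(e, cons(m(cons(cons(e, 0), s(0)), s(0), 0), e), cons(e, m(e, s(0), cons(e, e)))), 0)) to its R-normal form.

s(cons(e, 0))

1. s(cons(m(e, cons(m(cons(cons(e, 0), s(0)), s(0), 0), e), cons(e, m(e, s(0), cons(e, e)))), 0))  →  s(cons(m(e, cons(0, e), cons(e, m(e, s(0), cons(e, e)))), 0))   [R1 at 1.1.2.1]
2. s(cons(m(e, cons(0, e), cons(e, m(e, s(0), cons(e, e)))), 0))  →  s(cons(m(e, cons(0, e), cons(e, cons(e, e))), 0))   [R1 at 1.1.3.2]
3. s(cons(m(e, cons(0, e), cons(e, cons(e, e))), 0))  →  s(cons(e, 0))   [R4 at 1.1]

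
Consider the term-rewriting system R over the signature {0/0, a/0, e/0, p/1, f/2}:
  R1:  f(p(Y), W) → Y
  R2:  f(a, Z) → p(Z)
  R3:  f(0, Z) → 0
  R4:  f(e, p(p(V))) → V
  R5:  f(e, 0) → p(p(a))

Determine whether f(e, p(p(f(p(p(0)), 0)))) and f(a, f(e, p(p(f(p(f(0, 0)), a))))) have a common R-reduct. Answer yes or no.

yes — NF(t₁) = p(0), NF(t₂) = p(0)

Reduce t₁ = f(e, p(p(f(p(p(0)), 0)))):
1. f(e, p(p(f(p(p(0)), 0))))  →  f(p(p(0)), 0)   [R4 at ε]
2. f(p(p(0)), 0)  →  p(0)   [R1 at ε]

Reduce t₂ = f(a, f(e, p(p(f(p(f(0, 0)), a))))):
1. f(a, f(e, p(p(f(p(f(0, 0)), a)))))  →  p(f(e, p(p(f(p(f(0, 0)), a)))))   [R2 at ε]
2. p(f(e, p(p(f(p(f(0, 0)), a)))))  →  p(f(p(f(0, 0)), a))   [R4 at 1]
3. p(f(p(f(0, 0)), a))  →  p(f(0, 0))   [R1 at 1]
4. p(f(0, 0))  →  p(0)   [R3 at 1]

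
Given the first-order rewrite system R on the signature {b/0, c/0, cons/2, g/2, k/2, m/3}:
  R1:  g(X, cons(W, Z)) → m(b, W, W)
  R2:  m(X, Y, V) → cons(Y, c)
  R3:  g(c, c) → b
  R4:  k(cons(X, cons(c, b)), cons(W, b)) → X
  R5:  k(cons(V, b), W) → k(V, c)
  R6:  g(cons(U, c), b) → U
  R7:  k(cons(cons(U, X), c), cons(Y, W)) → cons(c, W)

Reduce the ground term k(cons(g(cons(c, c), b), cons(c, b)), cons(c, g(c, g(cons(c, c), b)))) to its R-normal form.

1. k(cons(g(cons(c, c), b), cons(c, b)), cons(c, g(c, g(cons(c, c), b))))  →  k(cons(c, cons(c, b)), cons(c, g(c, g(cons(c, c), b))))   [R6 at 1.1]
2. k(cons(c, cons(c, b)), cons(c, g(c, g(cons(c, c), b))))  →  k(cons(c, cons(c, b)), cons(c, g(c, c)))   [R6 at 2.2.2]
3. k(cons(c, cons(c, b)), cons(c, g(c, c)))  →  k(cons(c, cons(c, b)), cons(c, b))   [R3 at 2.2]
4. k(cons(c, cons(c, b)), cons(c, b))  →  c   [R4 at ε]

c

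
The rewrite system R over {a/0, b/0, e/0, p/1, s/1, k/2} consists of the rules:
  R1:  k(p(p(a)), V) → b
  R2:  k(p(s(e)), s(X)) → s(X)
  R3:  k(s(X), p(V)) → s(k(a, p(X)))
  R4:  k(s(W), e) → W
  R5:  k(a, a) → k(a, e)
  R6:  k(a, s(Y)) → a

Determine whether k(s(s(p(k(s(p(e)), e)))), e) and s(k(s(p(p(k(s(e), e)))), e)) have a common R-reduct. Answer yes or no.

yes — NF(t₁) = s(p(p(e))), NF(t₂) = s(p(p(e)))

Reduce t₁ = k(s(s(p(k(s(p(e)), e)))), e):
1. k(s(s(p(k(s(p(e)), e)))), e)  →  s(p(k(s(p(e)), e)))   [R4 at ε]
2. s(p(k(s(p(e)), e)))  →  s(p(p(e)))   [R4 at 1.1]

Reduce t₂ = s(k(s(p(p(k(s(e), e)))), e)):
1. s(k(s(p(p(k(s(e), e)))), e))  →  s(p(p(k(s(e), e))))   [R4 at 1]
2. s(p(p(k(s(e), e))))  →  s(p(p(e)))   [R4 at 1.1.1]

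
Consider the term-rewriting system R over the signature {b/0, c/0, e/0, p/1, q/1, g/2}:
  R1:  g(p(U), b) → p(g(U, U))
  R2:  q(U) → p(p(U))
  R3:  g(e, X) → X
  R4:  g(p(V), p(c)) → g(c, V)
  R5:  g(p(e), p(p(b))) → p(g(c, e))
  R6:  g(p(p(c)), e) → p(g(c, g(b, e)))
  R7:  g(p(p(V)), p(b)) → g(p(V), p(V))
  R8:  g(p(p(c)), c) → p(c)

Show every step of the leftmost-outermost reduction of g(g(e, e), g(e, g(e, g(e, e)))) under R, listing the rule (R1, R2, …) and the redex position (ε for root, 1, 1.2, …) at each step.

1. g(g(e, e), g(e, g(e, g(e, e))))  →  g(e, g(e, g(e, g(e, e))))   [R3 at 1]
2. g(e, g(e, g(e, g(e, e))))  →  g(e, g(e, g(e, e)))   [R3 at ε]
3. g(e, g(e, g(e, e)))  →  g(e, g(e, e))   [R3 at ε]
4. g(e, g(e, e))  →  g(e, e)   [R3 at ε]
5. g(e, e)  →  e   [R3 at ε]

e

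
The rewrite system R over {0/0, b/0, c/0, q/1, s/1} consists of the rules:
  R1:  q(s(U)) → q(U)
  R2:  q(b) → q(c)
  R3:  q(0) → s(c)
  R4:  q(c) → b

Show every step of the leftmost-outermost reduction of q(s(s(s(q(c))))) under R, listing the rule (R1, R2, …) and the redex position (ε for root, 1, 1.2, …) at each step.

b

1. q(s(s(s(q(c)))))  →  q(s(s(q(c))))   [R1 at ε]
2. q(s(s(q(c))))  →  q(s(q(c)))   [R1 at ε]
3. q(s(q(c)))  →  q(q(c))   [R1 at ε]
4. q(q(c))  →  q(b)   [R4 at 1]
5. q(b)  →  q(c)   [R2 at ε]
6. q(c)  →  b   [R4 at ε]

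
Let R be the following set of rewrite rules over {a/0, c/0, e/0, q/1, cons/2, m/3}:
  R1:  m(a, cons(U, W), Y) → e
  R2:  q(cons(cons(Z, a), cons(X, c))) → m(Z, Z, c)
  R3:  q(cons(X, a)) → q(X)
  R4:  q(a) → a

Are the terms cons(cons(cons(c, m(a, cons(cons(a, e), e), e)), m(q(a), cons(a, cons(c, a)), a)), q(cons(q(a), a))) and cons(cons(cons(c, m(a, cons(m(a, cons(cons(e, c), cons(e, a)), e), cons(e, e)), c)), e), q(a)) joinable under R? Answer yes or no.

Reduce t₁ = cons(cons(cons(c, m(a, cons(cons(a, e), e), e)), m(q(a), cons(a, cons(c, a)), a)), q(cons(q(a), a))):
1. cons(cons(cons(c, m(a, cons(cons(a, e), e), e)), m(q(a), cons(a, cons(c, a)), a)), q(cons(q(a), a)))  →  cons(cons(cons(c, e), m(q(a), cons(a, cons(c, a)), a)), q(cons(q(a), a)))   [R1 at 1.1.2]
2. cons(cons(cons(c, e), m(q(a), cons(a, cons(c, a)), a)), q(cons(q(a), a)))  →  cons(cons(cons(c, e), m(a, cons(a, cons(c, a)), a)), q(cons(q(a), a)))   [R4 at 1.2.1]
3. cons(cons(cons(c, e), m(a, cons(a, cons(c, a)), a)), q(cons(q(a), a)))  →  cons(cons(cons(c, e), e), q(cons(q(a), a)))   [R1 at 1.2]
4. cons(cons(cons(c, e), e), q(cons(q(a), a)))  →  cons(cons(cons(c, e), e), q(q(a)))   [R3 at 2]
5. cons(cons(cons(c, e), e), q(q(a)))  →  cons(cons(cons(c, e), e), q(a))   [R4 at 2.1]
6. cons(cons(cons(c, e), e), q(a))  →  cons(cons(cons(c, e), e), a)   [R4 at 2]

Reduce t₂ = cons(cons(cons(c, m(a, cons(m(a, cons(cons(e, c), cons(e, a)), e), cons(e, e)), c)), e), q(a)):
1. cons(cons(cons(c, m(a, cons(m(a, cons(cons(e, c), cons(e, a)), e), cons(e, e)), c)), e), q(a))  →  cons(cons(cons(c, e), e), q(a))   [R1 at 1.1.2]
2. cons(cons(cons(c, e), e), q(a))  →  cons(cons(cons(c, e), e), a)   [R4 at 2]

yes — NF(t₁) = cons(cons(cons(c, e), e), a), NF(t₂) = cons(cons(cons(c, e), e), a)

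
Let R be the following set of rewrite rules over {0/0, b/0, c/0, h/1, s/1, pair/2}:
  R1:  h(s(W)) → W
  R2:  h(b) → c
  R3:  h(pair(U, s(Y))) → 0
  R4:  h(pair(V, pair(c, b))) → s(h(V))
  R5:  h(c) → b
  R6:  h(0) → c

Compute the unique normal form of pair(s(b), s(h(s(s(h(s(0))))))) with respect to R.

pair(s(b), s(s(0)))

1. pair(s(b), s(h(s(s(h(s(0)))))))  →  pair(s(b), s(s(h(s(0)))))   [R1 at 2.1]
2. pair(s(b), s(s(h(s(0)))))  →  pair(s(b), s(s(0)))   [R1 at 2.1.1]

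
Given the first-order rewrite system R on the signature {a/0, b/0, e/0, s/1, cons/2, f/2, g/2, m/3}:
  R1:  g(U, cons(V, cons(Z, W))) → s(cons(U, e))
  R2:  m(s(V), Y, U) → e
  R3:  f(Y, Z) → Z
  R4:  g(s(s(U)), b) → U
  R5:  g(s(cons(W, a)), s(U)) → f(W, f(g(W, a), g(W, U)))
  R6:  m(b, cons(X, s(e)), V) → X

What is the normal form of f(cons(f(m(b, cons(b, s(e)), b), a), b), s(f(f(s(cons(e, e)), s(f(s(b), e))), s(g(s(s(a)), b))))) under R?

s(s(a))

1. f(cons(f(m(b, cons(b, s(e)), b), a), b), s(f(f(s(cons(e, e)), s(f(s(b), e))), s(g(s(s(a)), b)))))  →  s(f(f(s(cons(e, e)), s(f(s(b), e))), s(g(s(s(a)), b))))   [R3 at ε]
2. s(f(f(s(cons(e, e)), s(f(s(b), e))), s(g(s(s(a)), b))))  →  s(s(g(s(s(a)), b)))   [R3 at 1]
3. s(s(g(s(s(a)), b)))  →  s(s(a))   [R4 at 1.1]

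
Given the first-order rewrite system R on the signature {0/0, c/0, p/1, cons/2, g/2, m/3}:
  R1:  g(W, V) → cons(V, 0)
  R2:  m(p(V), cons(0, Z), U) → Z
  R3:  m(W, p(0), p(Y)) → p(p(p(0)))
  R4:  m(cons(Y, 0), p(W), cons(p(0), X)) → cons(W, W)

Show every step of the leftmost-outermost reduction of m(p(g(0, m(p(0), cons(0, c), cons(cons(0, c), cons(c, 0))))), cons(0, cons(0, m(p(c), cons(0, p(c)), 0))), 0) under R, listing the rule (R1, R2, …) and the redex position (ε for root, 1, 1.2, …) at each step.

1. m(p(g(0, m(p(0), cons(0, c), cons(cons(0, c), cons(c, 0))))), cons(0, cons(0, m(p(c), cons(0, p(c)), 0))), 0)  →  cons(0, m(p(c), cons(0, p(c)), 0))   [R2 at ε]
2. cons(0, m(p(c), cons(0, p(c)), 0))  →  cons(0, p(c))   [R2 at 2]

cons(0, p(c))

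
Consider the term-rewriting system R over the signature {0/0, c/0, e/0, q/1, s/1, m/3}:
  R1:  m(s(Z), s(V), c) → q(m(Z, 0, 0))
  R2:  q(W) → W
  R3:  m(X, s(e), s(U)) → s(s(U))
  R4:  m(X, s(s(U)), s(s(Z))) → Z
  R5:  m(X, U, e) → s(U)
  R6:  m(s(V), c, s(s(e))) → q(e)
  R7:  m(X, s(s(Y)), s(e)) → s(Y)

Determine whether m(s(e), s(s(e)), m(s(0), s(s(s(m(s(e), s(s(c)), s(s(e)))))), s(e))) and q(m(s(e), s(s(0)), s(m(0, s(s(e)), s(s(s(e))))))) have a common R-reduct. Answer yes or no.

Reduce t₁ = m(s(e), s(s(e)), m(s(0), s(s(s(m(s(e), s(s(c)), s(s(e)))))), s(e))):
1. m(s(e), s(s(e)), m(s(0), s(s(s(m(s(e), s(s(c)), s(s(e)))))), s(e)))  →  m(s(e), s(s(e)), s(s(m(s(e), s(s(c)), s(s(e))))))   [R7 at 3]
2. m(s(e), s(s(e)), s(s(m(s(e), s(s(c)), s(s(e))))))  →  m(s(e), s(s(c)), s(s(e)))   [R4 at ε]
3. m(s(e), s(s(c)), s(s(e)))  →  e   [R4 at ε]

Reduce t₂ = q(m(s(e), s(s(0)), s(m(0, s(s(e)), s(s(s(e))))))):
1. q(m(s(e), s(s(0)), s(m(0, s(s(e)), s(s(s(e)))))))  →  m(s(e), s(s(0)), s(m(0, s(s(e)), s(s(s(e))))))   [R2 at ε]
2. m(s(e), s(s(0)), s(m(0, s(s(e)), s(s(s(e))))))  →  m(s(e), s(s(0)), s(s(e)))   [R4 at 3.1]
3. m(s(e), s(s(0)), s(s(e)))  →  e   [R4 at ε]

yes — NF(t₁) = e, NF(t₂) = e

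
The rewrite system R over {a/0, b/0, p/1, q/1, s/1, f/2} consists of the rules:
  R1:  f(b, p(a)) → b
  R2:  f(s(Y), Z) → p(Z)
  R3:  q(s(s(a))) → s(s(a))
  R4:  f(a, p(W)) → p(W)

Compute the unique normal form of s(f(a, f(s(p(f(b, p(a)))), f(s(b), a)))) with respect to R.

1. s(f(a, f(s(p(f(b, p(a)))), f(s(b), a))))  →  s(f(a, p(f(s(b), a))))   [R2 at 1.2]
2. s(f(a, p(f(s(b), a))))  →  s(p(f(s(b), a)))   [R4 at 1]
3. s(p(f(s(b), a)))  →  s(p(p(a)))   [R2 at 1.1]

s(p(p(a)))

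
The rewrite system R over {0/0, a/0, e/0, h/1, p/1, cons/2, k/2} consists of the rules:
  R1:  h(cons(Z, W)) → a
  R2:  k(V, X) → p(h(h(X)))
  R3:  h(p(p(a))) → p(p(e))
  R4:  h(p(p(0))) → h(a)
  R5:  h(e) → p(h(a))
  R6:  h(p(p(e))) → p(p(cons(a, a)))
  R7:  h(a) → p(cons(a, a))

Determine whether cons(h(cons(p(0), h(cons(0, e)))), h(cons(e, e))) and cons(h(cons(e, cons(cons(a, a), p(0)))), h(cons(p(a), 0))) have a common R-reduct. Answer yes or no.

yes — NF(t₁) = cons(a, a), NF(t₂) = cons(a, a)

Reduce t₁ = cons(h(cons(p(0), h(cons(0, e)))), h(cons(e, e))):
1. cons(h(cons(p(0), h(cons(0, e)))), h(cons(e, e)))  →  cons(a, h(cons(e, e)))   [R1 at 1]
2. cons(a, h(cons(e, e)))  →  cons(a, a)   [R1 at 2]

Reduce t₂ = cons(h(cons(e, cons(cons(a, a), p(0)))), h(cons(p(a), 0))):
1. cons(h(cons(e, cons(cons(a, a), p(0)))), h(cons(p(a), 0)))  →  cons(a, h(cons(p(a), 0)))   [R1 at 1]
2. cons(a, h(cons(p(a), 0)))  →  cons(a, a)   [R1 at 2]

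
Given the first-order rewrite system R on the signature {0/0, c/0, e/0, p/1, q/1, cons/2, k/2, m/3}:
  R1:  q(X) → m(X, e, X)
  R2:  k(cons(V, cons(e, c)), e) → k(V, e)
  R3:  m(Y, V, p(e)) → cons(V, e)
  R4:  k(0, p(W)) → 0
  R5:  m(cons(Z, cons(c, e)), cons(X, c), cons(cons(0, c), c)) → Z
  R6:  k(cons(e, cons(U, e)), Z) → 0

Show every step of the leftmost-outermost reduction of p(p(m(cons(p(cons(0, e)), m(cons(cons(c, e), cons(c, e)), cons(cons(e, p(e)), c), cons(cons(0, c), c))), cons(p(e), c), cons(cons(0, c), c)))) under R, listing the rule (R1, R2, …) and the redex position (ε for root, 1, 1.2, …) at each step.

1. p(p(m(cons(p(cons(0, e)), m(cons(cons(c, e), cons(c, e)), cons(cons(e, p(e)), c), cons(cons(0, c), c))), cons(p(e), c), cons(cons(0, c), c))))  →  p(p(m(cons(p(cons(0, e)), cons(c, e)), cons(p(e), c), cons(cons(0, c), c))))   [R5 at 1.1.1.2]
2. p(p(m(cons(p(cons(0, e)), cons(c, e)), cons(p(e), c), cons(cons(0, c), c))))  →  p(p(p(cons(0, e))))   [R5 at 1.1]

p(p(p(cons(0, e))))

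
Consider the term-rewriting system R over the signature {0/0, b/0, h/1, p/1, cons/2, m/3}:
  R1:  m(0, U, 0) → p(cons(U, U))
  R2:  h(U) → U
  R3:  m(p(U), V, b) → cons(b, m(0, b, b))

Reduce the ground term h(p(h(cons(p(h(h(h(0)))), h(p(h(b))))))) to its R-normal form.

p(cons(p(0), p(b)))

1. h(p(h(cons(p(h(h(h(0)))), h(p(h(b)))))))  →  p(h(cons(p(h(h(h(0)))), h(p(h(b))))))   [R2 at ε]
2. p(h(cons(p(h(h(h(0)))), h(p(h(b))))))  →  p(cons(p(h(h(h(0)))), h(p(h(b)))))   [R2 at 1]
3. p(cons(p(h(h(h(0)))), h(p(h(b)))))  →  p(cons(p(h(h(0))), h(p(h(b)))))   [R2 at 1.1.1]
4. p(cons(p(h(h(0))), h(p(h(b)))))  →  p(cons(p(h(0)), h(p(h(b)))))   [R2 at 1.1.1]
5. p(cons(p(h(0)), h(p(h(b)))))  →  p(cons(p(0), h(p(h(b)))))   [R2 at 1.1.1]
6. p(cons(p(0), h(p(h(b)))))  →  p(cons(p(0), p(h(b))))   [R2 at 1.2]
7. p(cons(p(0), p(h(b))))  →  p(cons(p(0), p(b)))   [R2 at 1.2.1]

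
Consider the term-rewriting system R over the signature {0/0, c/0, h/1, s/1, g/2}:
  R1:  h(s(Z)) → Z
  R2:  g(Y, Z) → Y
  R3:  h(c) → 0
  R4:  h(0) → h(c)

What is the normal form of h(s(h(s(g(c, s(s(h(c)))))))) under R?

c

1. h(s(h(s(g(c, s(s(h(c))))))))  →  h(s(g(c, s(s(h(c))))))   [R1 at ε]
2. h(s(g(c, s(s(h(c))))))  →  g(c, s(s(h(c))))   [R1 at ε]
3. g(c, s(s(h(c))))  →  c   [R2 at ε]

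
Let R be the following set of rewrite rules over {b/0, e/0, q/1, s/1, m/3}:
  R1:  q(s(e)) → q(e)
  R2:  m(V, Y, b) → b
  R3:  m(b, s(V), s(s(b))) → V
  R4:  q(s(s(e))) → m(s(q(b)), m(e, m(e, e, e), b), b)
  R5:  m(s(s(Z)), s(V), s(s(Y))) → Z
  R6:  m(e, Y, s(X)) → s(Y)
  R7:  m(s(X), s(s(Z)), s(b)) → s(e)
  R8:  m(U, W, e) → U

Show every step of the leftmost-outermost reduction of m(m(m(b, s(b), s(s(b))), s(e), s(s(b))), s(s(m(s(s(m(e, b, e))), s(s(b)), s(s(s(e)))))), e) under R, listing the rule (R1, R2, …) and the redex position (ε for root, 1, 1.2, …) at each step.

e

1. m(m(m(b, s(b), s(s(b))), s(e), s(s(b))), s(s(m(s(s(m(e, b, e))), s(s(b)), s(s(s(e)))))), e)  →  m(m(b, s(b), s(s(b))), s(e), s(s(b)))   [R8 at ε]
2. m(m(b, s(b), s(s(b))), s(e), s(s(b)))  →  m(b, s(e), s(s(b)))   [R3 at 1]
3. m(b, s(e), s(s(b)))  →  e   [R3 at ε]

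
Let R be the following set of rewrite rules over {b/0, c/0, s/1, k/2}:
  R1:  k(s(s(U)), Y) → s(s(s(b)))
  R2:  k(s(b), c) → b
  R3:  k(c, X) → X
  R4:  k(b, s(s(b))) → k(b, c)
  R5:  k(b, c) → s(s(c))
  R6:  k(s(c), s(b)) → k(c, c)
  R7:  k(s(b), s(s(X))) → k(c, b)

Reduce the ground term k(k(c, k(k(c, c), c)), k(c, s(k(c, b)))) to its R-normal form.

s(b)

1. k(k(c, k(k(c, c), c)), k(c, s(k(c, b))))  →  k(k(k(c, c), c), k(c, s(k(c, b))))   [R3 at 1]
2. k(k(k(c, c), c), k(c, s(k(c, b))))  →  k(k(c, c), k(c, s(k(c, b))))   [R3 at 1.1]
3. k(k(c, c), k(c, s(k(c, b))))  →  k(c, k(c, s(k(c, b))))   [R3 at 1]
4. k(c, k(c, s(k(c, b))))  →  k(c, s(k(c, b)))   [R3 at ε]
5. k(c, s(k(c, b)))  →  s(k(c, b))   [R3 at ε]
6. s(k(c, b))  →  s(b)   [R3 at 1]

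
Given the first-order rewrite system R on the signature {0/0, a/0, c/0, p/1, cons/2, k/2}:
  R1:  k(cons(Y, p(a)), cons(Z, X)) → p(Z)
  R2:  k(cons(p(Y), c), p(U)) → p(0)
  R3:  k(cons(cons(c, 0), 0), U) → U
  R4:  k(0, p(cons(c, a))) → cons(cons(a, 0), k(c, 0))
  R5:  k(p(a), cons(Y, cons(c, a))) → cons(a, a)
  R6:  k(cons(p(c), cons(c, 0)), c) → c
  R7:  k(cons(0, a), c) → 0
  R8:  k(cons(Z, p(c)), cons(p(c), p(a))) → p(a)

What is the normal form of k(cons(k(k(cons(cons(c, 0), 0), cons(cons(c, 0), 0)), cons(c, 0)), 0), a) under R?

a

1. k(cons(k(k(cons(cons(c, 0), 0), cons(cons(c, 0), 0)), cons(c, 0)), 0), a)  →  k(cons(k(cons(cons(c, 0), 0), cons(c, 0)), 0), a)   [R3 at 1.1.1]
2. k(cons(k(cons(cons(c, 0), 0), cons(c, 0)), 0), a)  →  k(cons(cons(c, 0), 0), a)   [R3 at 1.1]
3. k(cons(cons(c, 0), 0), a)  →  a   [R3 at ε]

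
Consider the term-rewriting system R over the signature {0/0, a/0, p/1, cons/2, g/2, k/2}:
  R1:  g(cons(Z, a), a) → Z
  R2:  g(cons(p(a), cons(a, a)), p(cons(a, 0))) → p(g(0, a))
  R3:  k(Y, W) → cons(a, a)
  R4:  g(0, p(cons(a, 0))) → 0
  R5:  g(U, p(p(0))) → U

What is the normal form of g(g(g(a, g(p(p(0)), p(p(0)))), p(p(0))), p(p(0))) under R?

a

1. g(g(g(a, g(p(p(0)), p(p(0)))), p(p(0))), p(p(0)))  →  g(g(a, g(p(p(0)), p(p(0)))), p(p(0)))   [R5 at ε]
2. g(g(a, g(p(p(0)), p(p(0)))), p(p(0)))  →  g(a, g(p(p(0)), p(p(0))))   [R5 at ε]
3. g(a, g(p(p(0)), p(p(0))))  →  g(a, p(p(0)))   [R5 at 2]
4. g(a, p(p(0)))  →  a   [R5 at ε]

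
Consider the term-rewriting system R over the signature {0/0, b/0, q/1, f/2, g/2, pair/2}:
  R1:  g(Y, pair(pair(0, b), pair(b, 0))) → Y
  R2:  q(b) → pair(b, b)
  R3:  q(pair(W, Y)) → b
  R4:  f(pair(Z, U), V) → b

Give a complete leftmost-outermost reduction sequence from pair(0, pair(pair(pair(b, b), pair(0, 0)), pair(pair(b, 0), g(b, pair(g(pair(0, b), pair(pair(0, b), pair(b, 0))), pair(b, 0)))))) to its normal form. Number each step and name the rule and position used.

pair(0, pair(pair(pair(b, b), pair(0, 0)), pair(pair(b, 0), b)))

1. pair(0, pair(pair(pair(b, b), pair(0, 0)), pair(pair(b, 0), g(b, pair(g(pair(0, b), pair(pair(0, b), pair(b, 0))), pair(b, 0))))))  →  pair(0, pair(pair(pair(b, b), pair(0, 0)), pair(pair(b, 0), g(b, pair(pair(0, b), pair(b, 0))))))   [R1 at 2.2.2.2.1]
2. pair(0, pair(pair(pair(b, b), pair(0, 0)), pair(pair(b, 0), g(b, pair(pair(0, b), pair(b, 0))))))  →  pair(0, pair(pair(pair(b, b), pair(0, 0)), pair(pair(b, 0), b)))   [R1 at 2.2.2]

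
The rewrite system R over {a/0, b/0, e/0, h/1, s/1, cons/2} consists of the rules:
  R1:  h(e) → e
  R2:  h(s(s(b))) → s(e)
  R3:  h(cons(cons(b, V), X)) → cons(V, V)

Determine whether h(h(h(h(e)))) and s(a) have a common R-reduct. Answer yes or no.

no — NF(t₁) = e, NF(t₂) = s(a)

Reduce t₁ = h(h(h(h(e)))):
1. h(h(h(h(e))))  →  h(h(h(e)))   [R1 at 1.1.1]
2. h(h(h(e)))  →  h(h(e))   [R1 at 1.1]
3. h(h(e))  →  h(e)   [R1 at 1]
4. h(e)  →  e   [R1 at ε]

Reduce t₂ = s(a):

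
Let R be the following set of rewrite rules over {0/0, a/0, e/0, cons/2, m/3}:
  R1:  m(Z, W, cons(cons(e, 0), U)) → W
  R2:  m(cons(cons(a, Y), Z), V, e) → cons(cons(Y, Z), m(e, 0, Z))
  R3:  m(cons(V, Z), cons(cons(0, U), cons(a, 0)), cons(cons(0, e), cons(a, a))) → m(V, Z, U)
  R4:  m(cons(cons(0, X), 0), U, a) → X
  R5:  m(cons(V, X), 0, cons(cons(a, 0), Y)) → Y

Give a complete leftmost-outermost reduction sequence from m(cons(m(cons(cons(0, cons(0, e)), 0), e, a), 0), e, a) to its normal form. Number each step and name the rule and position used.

e

1. m(cons(m(cons(cons(0, cons(0, e)), 0), e, a), 0), e, a)  →  m(cons(cons(0, e), 0), e, a)   [R4 at 1.1]
2. m(cons(cons(0, e), 0), e, a)  →  e   [R4 at ε]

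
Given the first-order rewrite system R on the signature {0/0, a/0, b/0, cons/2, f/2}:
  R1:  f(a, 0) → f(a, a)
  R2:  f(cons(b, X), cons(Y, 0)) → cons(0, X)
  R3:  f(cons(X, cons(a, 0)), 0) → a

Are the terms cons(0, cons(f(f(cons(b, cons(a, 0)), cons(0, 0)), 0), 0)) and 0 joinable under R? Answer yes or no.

Reduce t₁ = cons(0, cons(f(f(cons(b, cons(a, 0)), cons(0, 0)), 0), 0)):
1. cons(0, cons(f(f(cons(b, cons(a, 0)), cons(0, 0)), 0), 0))  →  cons(0, cons(f(cons(0, cons(a, 0)), 0), 0))   [R2 at 2.1.1]
2. cons(0, cons(f(cons(0, cons(a, 0)), 0), 0))  →  cons(0, cons(a, 0))   [R3 at 2.1]

Reduce t₂ = 0:

no — NF(t₁) = cons(0, cons(a, 0)), NF(t₂) = 0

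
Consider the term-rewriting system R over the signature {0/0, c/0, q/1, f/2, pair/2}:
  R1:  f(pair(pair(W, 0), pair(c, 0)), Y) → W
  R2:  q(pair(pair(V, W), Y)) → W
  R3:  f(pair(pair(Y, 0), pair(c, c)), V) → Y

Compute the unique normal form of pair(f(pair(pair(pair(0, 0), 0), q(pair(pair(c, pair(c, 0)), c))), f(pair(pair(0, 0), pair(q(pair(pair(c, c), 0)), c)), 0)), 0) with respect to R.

1. pair(f(pair(pair(pair(0, 0), 0), q(pair(pair(c, pair(c, 0)), c))), f(pair(pair(0, 0), pair(q(pair(pair(c, c), 0)), c)), 0)), 0)  →  pair(f(pair(pair(pair(0, 0), 0), pair(c, 0)), f(pair(pair(0, 0), pair(q(pair(pair(c, c), 0)), c)), 0)), 0)   [R2 at 1.1.2]
2. pair(f(pair(pair(pair(0, 0), 0), pair(c, 0)), f(pair(pair(0, 0), pair(q(pair(pair(c, c), 0)), c)), 0)), 0)  →  pair(pair(0, 0), 0)   [R1 at 1]

pair(pair(0, 0), 0)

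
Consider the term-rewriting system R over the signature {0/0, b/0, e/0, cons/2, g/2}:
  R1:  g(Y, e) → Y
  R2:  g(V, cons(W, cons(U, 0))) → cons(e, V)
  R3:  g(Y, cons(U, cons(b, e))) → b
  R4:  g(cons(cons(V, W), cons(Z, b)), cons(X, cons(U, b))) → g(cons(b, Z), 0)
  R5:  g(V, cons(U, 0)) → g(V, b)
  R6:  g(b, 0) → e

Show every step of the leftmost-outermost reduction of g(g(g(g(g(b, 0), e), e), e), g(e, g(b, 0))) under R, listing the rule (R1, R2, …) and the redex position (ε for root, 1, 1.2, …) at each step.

1. g(g(g(g(g(b, 0), e), e), e), g(e, g(b, 0)))  →  g(g(g(g(b, 0), e), e), g(e, g(b, 0)))   [R1 at 1]
2. g(g(g(g(b, 0), e), e), g(e, g(b, 0)))  →  g(g(g(b, 0), e), g(e, g(b, 0)))   [R1 at 1]
3. g(g(g(b, 0), e), g(e, g(b, 0)))  →  g(g(b, 0), g(e, g(b, 0)))   [R1 at 1]
4. g(g(b, 0), g(e, g(b, 0)))  →  g(e, g(e, g(b, 0)))   [R6 at 1]
5. g(e, g(e, g(b, 0)))  →  g(e, g(e, e))   [R6 at 2.2]
6. g(e, g(e, e))  →  g(e, e)   [R1 at 2]
7. g(e, e)  →  e   [R1 at ε]

e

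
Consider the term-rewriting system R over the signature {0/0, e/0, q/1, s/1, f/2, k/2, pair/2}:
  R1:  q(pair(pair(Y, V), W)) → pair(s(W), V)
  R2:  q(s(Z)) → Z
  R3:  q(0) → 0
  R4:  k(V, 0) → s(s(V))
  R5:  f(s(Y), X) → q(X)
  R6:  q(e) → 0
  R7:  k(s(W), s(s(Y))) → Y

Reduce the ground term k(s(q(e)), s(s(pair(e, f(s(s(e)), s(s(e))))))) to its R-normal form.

pair(e, s(e))

1. k(s(q(e)), s(s(pair(e, f(s(s(e)), s(s(e)))))))  →  pair(e, f(s(s(e)), s(s(e))))   [R7 at ε]
2. pair(e, f(s(s(e)), s(s(e))))  →  pair(e, q(s(s(e))))   [R5 at 2]
3. pair(e, q(s(s(e))))  →  pair(e, s(e))   [R2 at 2]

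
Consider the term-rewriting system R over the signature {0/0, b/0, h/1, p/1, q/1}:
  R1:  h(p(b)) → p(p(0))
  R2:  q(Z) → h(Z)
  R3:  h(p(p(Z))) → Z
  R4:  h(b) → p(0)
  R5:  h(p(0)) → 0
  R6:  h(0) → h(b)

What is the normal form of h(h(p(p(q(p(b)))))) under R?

1. h(h(p(p(q(p(b))))))  →  h(q(p(b)))   [R3 at 1]
2. h(q(p(b)))  →  h(h(p(b)))   [R2 at 1]
3. h(h(p(b)))  →  h(p(p(0)))   [R1 at 1]
4. h(p(p(0)))  →  0   [R3 at ε]

0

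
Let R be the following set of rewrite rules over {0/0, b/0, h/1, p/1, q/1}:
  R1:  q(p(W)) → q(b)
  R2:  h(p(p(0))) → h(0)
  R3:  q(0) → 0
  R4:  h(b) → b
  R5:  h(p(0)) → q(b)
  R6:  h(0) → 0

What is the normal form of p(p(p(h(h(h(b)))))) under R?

p(p(p(b)))

1. p(p(p(h(h(h(b))))))  →  p(p(p(h(h(b)))))   [R4 at 1.1.1.1.1]
2. p(p(p(h(h(b)))))  →  p(p(p(h(b))))   [R4 at 1.1.1.1]
3. p(p(p(h(b))))  →  p(p(p(b)))   [R4 at 1.1.1]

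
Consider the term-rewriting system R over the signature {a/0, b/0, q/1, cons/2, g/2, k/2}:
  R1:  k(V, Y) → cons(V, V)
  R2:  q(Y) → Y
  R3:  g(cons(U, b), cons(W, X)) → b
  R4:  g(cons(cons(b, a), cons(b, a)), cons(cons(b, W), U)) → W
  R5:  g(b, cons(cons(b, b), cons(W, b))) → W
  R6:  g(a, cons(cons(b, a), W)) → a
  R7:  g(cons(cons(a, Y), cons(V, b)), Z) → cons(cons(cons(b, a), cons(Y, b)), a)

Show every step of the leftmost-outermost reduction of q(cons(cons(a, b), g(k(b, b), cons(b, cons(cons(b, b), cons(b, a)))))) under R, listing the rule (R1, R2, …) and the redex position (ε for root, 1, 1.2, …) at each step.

1. q(cons(cons(a, b), g(k(b, b), cons(b, cons(cons(b, b), cons(b, a))))))  →  cons(cons(a, b), g(k(b, b), cons(b, cons(cons(b, b), cons(b, a)))))   [R2 at ε]
2. cons(cons(a, b), g(k(b, b), cons(b, cons(cons(b, b), cons(b, a)))))  →  cons(cons(a, b), g(cons(b, b), cons(b, cons(cons(b, b), cons(b, a)))))   [R1 at 2.1]
3. cons(cons(a, b), g(cons(b, b), cons(b, cons(cons(b, b), cons(b, a)))))  →  cons(cons(a, b), b)   [R3 at 2]

cons(cons(a, b), b)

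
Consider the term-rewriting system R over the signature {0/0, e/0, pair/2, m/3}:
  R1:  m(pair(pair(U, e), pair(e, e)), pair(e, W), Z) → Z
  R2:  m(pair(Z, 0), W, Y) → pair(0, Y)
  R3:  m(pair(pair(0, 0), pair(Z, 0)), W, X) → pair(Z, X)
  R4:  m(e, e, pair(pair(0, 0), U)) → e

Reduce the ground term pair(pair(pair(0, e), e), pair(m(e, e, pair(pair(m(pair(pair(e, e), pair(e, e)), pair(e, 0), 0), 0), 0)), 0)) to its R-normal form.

pair(pair(pair(0, e), e), pair(e, 0))

1. pair(pair(pair(0, e), e), pair(m(e, e, pair(pair(m(pair(pair(e, e), pair(e, e)), pair(e, 0), 0), 0), 0)), 0))  →  pair(pair(pair(0, e), e), pair(m(e, e, pair(pair(0, 0), 0)), 0))   [R1 at 2.1.3.1.1]
2. pair(pair(pair(0, e), e), pair(m(e, e, pair(pair(0, 0), 0)), 0))  →  pair(pair(pair(0, e), e), pair(e, 0))   [R4 at 2.1]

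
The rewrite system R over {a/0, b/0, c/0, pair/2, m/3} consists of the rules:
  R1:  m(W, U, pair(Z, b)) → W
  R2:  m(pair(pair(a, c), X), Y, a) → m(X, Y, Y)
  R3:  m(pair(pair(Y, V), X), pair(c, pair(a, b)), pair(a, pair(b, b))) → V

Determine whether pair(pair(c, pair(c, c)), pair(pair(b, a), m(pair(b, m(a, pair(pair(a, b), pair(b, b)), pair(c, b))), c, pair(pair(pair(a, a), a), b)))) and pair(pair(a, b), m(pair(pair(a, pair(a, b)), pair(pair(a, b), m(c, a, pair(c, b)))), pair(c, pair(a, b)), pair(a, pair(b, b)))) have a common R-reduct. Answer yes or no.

Reduce t₁ = pair(pair(c, pair(c, c)), pair(pair(b, a), m(pair(b, m(a, pair(pair(a, b), pair(b, b)), pair(c, b))), c, pair(pair(pair(a, a), a), b)))):
1. pair(pair(c, pair(c, c)), pair(pair(b, a), m(pair(b, m(a, pair(pair(a, b), pair(b, b)), pair(c, b))), c, pair(pair(pair(a, a), a), b))))  →  pair(pair(c, pair(c, c)), pair(pair(b, a), pair(b, m(a, pair(pair(a, b), pair(b, b)), pair(c, b)))))   [R1 at 2.2]
2. pair(pair(c, pair(c, c)), pair(pair(b, a), pair(b, m(a, pair(pair(a, b), pair(b, b)), pair(c, b)))))  →  pair(pair(c, pair(c, c)), pair(pair(b, a), pair(b, a)))   [R1 at 2.2.2]

Reduce t₂ = pair(pair(a, b), m(pair(pair(a, pair(a, b)), pair(pair(a, b), m(c, a, pair(c, b)))), pair(c, pair(a, b)), pair(a, pair(b, b)))):
1. pair(pair(a, b), m(pair(pair(a, pair(a, b)), pair(pair(a, b), m(c, a, pair(c, b)))), pair(c, pair(a, b)), pair(a, pair(b, b))))  →  pair(pair(a, b), pair(a, b))   [R3 at 2]

no — NF(t₁) = pair(pair(c, pair(c, c)), pair(pair(b, a), pair(b, a))), NF(t₂) = pair(pair(a, b), pair(a, b))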